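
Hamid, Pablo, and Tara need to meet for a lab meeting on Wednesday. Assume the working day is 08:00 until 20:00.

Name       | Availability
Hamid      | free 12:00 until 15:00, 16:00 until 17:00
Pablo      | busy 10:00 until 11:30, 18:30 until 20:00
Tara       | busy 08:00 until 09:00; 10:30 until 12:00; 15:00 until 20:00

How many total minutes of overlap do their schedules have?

180

Hamid free: 12:00-15:00, 16:00-17:00.
Pablo free: 08:00-10:00, 11:30-18:30 (invert busy blocks within the working day).
Tara free: 09:00-10:30, 12:00-15:00 (invert busy blocks within the working day).
Hamid ∩ Pablo: 12:00-15:00, 16:00-17:00.
Hamid ∩ Pablo ∩ Tara: 12:00-15:00.
That's a single block of 180 minutes.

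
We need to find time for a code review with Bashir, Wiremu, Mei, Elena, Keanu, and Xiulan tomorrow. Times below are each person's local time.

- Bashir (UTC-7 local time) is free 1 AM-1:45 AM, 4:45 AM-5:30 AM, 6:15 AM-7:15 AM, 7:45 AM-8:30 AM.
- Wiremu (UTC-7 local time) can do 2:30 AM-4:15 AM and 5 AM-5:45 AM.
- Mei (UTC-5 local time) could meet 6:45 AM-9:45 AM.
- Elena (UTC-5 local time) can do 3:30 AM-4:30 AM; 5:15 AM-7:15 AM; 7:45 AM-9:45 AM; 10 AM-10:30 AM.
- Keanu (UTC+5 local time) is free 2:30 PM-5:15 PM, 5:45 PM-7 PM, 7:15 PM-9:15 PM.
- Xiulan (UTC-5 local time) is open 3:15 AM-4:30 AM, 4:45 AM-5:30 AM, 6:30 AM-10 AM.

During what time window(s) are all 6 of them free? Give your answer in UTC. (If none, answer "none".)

12:00-12:15

Bashir in UTC: 08:00-08:45, 11:45-12:30, 13:15-14:15, 14:45-15:30 (add 7h to convert from UTC-7).
Wiremu in UTC: 09:30-11:15, 12:00-12:45 (add 7h to convert from UTC-7).
Mei in UTC: 11:45-14:45 (add 5h to convert from UTC-5).
Elena in UTC: 08:30-09:30, 10:15-12:15, 12:45-14:45, 15:00-15:30 (add 5h to convert from UTC-5).
Keanu in UTC: 09:30-12:15, 12:45-14:00, 14:15-16:15 (subtract 5h to convert from UTC+5).
Xiulan in UTC: 08:15-09:30, 09:45-10:30, 11:30-15:00 (add 5h to convert from UTC-5).
Bashir ∩ Wiremu: 12:00-12:30.
Bashir ∩ Wiremu ∩ Mei: 12:00-12:30.
Bashir ∩ Wiremu ∩ Mei ∩ Elena: 12:00-12:15.
Bashir ∩ Wiremu ∩ Mei ∩ Elena ∩ Keanu: 12:00-12:15.
Bashir ∩ Wiremu ∩ Mei ∩ Elena ∩ Keanu ∩ Xiulan: 12:00-12:15.
Those are the intersection windows.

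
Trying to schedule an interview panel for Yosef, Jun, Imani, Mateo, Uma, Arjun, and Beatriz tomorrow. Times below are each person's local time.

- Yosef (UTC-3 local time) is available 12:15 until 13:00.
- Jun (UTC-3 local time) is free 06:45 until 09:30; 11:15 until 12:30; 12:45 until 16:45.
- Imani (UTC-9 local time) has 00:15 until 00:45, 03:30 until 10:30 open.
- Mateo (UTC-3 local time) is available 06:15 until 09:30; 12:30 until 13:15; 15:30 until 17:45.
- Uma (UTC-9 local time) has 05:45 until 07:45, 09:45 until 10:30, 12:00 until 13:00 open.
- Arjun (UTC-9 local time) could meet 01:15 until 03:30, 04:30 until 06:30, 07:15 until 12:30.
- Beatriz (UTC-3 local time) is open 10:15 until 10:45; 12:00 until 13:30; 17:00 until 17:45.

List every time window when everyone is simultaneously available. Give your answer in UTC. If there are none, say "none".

none

Yosef in UTC: 15:15-16:00 (add 3h to convert from UTC-3).
Jun in UTC: 09:45-12:30, 14:15-15:30, 15:45-19:45 (add 3h to convert from UTC-3).
Imani in UTC: 09:15-09:45, 12:30-19:30 (add 9h to convert from UTC-9).
Mateo in UTC: 09:15-12:30, 15:30-16:15, 18:30-20:45 (add 3h to convert from UTC-3).
Uma in UTC: 14:45-16:45, 18:45-19:30, 21:00-22:00 (add 9h to convert from UTC-9).
Arjun in UTC: 10:15-12:30, 13:30-15:30, 16:15-21:30 (add 9h to convert from UTC-9).
Beatriz in UTC: 13:15-13:45, 15:00-16:30, 20:00-20:45 (add 3h to convert from UTC-3).
Yosef ∩ Jun: 15:15-15:30, 15:45-16:00.
Yosef ∩ Jun ∩ Imani: 15:15-15:30, 15:45-16:00.
Yosef ∩ Jun ∩ Imani ∩ Mateo: 15:45-16:00.
Yosef ∩ Jun ∩ Imani ∩ Mateo ∩ Uma: 15:45-16:00.
Yosef ∩ Jun ∩ Imani ∩ Mateo ∩ Uma ∩ Arjun: ∅.
Yosef ∩ Jun ∩ Imani ∩ Mateo ∩ Uma ∩ Arjun ∩ Beatriz: ∅.
There is no time when everyone is free.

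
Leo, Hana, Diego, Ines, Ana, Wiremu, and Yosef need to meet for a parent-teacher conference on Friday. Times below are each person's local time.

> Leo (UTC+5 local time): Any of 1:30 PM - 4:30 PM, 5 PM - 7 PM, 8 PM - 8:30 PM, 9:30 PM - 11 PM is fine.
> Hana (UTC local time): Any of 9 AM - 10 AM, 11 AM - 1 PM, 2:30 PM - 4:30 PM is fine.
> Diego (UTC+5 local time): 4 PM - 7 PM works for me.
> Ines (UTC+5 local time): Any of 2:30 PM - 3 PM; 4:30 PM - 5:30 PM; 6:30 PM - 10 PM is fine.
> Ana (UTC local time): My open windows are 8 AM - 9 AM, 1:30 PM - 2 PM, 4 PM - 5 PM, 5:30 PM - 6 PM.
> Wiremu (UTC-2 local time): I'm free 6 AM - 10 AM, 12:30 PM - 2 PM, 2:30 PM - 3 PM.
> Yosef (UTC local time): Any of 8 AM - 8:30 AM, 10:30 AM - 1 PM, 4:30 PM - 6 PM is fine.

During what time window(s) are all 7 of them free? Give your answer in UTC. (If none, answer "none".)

Leo in UTC: 08:30-11:30, 12:00-14:00, 15:00-15:30, 16:30-18:00 (subtract 5h to convert from UTC+5).
Hana in UTC: 09:00-10:00, 11:00-13:00, 14:30-16:30.
Diego in UTC: 11:00-14:00 (subtract 5h to convert from UTC+5).
Ines in UTC: 09:30-10:00, 11:30-12:30, 13:30-17:00 (subtract 5h to convert from UTC+5).
Ana in UTC: 08:00-09:00, 13:30-14:00, 16:00-17:00, 17:30-18:00.
Wiremu in UTC: 08:00-12:00, 14:30-16:00, 16:30-17:00 (add 2h to convert from UTC-2).
Yosef in UTC: 08:00-08:30, 10:30-13:00, 16:30-18:00.
Leo ∩ Hana: 09:00-10:00, 11:00-11:30, 12:00-13:00, 15:00-15:30.
Leo ∩ Hana ∩ Diego: 11:00-11:30, 12:00-13:00.
Leo ∩ Hana ∩ Diego ∩ Ines: 12:00-12:30.
Leo ∩ Hana ∩ Diego ∩ Ines ∩ Ana: ∅.
Leo ∩ Hana ∩ Diego ∩ Ines ∩ Ana ∩ Wiremu: ∅.
Leo ∩ Hana ∩ Diego ∩ Ines ∩ Ana ∩ Wiremu ∩ Yosef: ∅.
There is no time when everyone is free.

none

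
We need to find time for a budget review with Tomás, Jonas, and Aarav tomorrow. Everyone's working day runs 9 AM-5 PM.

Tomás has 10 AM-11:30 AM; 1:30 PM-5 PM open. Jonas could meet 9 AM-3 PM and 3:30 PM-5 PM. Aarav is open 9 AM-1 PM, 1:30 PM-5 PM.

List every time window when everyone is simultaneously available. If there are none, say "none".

10:00-11:30, 13:30-15:00, 15:30-17:00

Tomás ∩ Jonas: 10:00-11:30, 13:30-15:00, 15:30-17:00.
Tomás ∩ Jonas ∩ Aarav: 10:00-11:30, 13:30-15:00, 15:30-17:00.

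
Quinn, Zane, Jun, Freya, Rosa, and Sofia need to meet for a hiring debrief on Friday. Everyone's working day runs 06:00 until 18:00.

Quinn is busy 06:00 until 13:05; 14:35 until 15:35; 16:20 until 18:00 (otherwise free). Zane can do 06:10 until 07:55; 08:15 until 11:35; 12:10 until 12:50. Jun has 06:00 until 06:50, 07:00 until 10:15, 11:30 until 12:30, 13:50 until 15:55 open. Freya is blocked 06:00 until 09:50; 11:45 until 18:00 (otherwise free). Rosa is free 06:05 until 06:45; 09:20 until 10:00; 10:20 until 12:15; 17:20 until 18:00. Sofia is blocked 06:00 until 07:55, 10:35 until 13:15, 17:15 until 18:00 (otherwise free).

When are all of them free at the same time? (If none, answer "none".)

none

Quinn free: 13:05-14:35, 15:35-16:20 (invert busy blocks within the working day).
Zane free: 06:10-07:55, 08:15-11:35, 12:10-12:50.
Jun free: 06:00-06:50, 07:00-10:15, 11:30-12:30, 13:50-15:55.
Freya free: 09:50-11:45 (invert busy blocks within the working day).
Rosa free: 06:05-06:45, 09:20-10:00, 10:20-12:15, 17:20-18:00.
Sofia free: 07:55-10:35, 13:15-17:15 (invert busy blocks within the working day).
Quinn ∩ Zane: ∅.
Quinn ∩ Zane ∩ Jun: ∅.
Quinn ∩ Zane ∩ Jun ∩ Freya: ∅.
Quinn ∩ Zane ∩ Jun ∩ Freya ∩ Rosa: ∅.
Quinn ∩ Zane ∩ Jun ∩ Freya ∩ Rosa ∩ Sofia: ∅.
There is no time when everyone is free.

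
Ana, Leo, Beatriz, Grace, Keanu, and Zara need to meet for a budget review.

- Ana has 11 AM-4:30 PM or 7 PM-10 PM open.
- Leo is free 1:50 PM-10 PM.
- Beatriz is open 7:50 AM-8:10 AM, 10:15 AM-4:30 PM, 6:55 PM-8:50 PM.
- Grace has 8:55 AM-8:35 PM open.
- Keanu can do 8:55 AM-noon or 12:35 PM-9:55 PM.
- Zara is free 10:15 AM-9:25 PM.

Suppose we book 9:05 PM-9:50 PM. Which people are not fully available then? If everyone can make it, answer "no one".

Ana: free for 21:05-21:50. Leo: free for 21:05-21:50. Beatriz: not fully free for 21:05-21:50. Grace: not fully free for 21:05-21:50. Keanu: free for 21:05-21:50. Zara: not fully free for 21:05-21:50.

Beatriz, Grace, Zara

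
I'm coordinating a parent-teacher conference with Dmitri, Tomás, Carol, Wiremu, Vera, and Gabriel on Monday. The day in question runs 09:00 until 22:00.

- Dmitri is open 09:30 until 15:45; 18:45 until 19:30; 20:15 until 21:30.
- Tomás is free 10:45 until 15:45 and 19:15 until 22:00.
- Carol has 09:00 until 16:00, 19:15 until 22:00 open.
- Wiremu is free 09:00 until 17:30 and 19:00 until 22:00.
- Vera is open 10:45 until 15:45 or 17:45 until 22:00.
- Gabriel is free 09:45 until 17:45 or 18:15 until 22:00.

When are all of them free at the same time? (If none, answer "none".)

Dmitri ∩ Tomás: 10:45-15:45, 19:15-19:30, 20:15-21:30.
Dmitri ∩ Tomás ∩ Carol: 10:45-15:45, 19:15-19:30, 20:15-21:30.
Dmitri ∩ Tomás ∩ Carol ∩ Wiremu: 10:45-15:45, 19:15-19:30, 20:15-21:30.
Dmitri ∩ Tomás ∩ Carol ∩ Wiremu ∩ Vera: 10:45-15:45, 19:15-19:30, 20:15-21:30.
Dmitri ∩ Tomás ∩ Carol ∩ Wiremu ∩ Vera ∩ Gabriel: 10:45-15:45, 19:15-19:30, 20:15-21:30.

10:45-15:45, 19:15-19:30, 20:15-21:30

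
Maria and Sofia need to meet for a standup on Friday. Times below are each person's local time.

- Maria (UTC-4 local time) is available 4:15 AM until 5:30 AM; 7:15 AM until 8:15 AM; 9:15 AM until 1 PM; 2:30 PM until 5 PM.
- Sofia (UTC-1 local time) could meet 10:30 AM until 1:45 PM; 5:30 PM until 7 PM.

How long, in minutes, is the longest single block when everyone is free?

90

Maria in UTC: 08:15-09:30, 11:15-12:15, 13:15-17:00, 18:30-21:00 (add 4h to convert from UTC-4).
Sofia in UTC: 11:30-14:45, 18:30-20:00 (add 1h to convert from UTC-1).
Maria ∩ Sofia: 11:30-12:15, 13:15-14:45, 18:30-20:00.
So the common availability across everyone is 11:30-12:15, 13:15-14:45, 18:30-20:00.
The longest is 13:15-14:45 at 90 minutes.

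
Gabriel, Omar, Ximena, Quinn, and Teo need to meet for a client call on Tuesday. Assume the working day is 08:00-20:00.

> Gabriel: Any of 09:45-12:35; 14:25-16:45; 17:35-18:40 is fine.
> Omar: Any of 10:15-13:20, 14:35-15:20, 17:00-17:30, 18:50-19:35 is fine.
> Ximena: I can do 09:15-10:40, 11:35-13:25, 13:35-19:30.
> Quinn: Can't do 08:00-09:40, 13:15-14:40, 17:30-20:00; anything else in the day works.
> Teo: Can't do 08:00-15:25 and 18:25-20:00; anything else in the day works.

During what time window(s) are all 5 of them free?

none

Gabriel free: 09:45-12:35, 14:25-16:45, 17:35-18:40.
Omar free: 10:15-13:20, 14:35-15:20, 17:00-17:30, 18:50-19:35.
Ximena free: 09:15-10:40, 11:35-13:25, 13:35-19:30.
Quinn free: 09:40-13:15, 14:40-17:30 (invert busy blocks within the working day).
Teo free: 15:25-18:25 (invert busy blocks within the working day).
Gabriel ∩ Omar: 10:15-12:35, 14:35-15:20.
Gabriel ∩ Omar ∩ Ximena: 10:15-10:40, 11:35-12:35, 14:35-15:20.
Gabriel ∩ Omar ∩ Ximena ∩ Quinn: 10:15-10:40, 11:35-12:35, 14:40-15:20.
Gabriel ∩ Omar ∩ Ximena ∩ Quinn ∩ Teo: ∅.
There is no time when everyone is free.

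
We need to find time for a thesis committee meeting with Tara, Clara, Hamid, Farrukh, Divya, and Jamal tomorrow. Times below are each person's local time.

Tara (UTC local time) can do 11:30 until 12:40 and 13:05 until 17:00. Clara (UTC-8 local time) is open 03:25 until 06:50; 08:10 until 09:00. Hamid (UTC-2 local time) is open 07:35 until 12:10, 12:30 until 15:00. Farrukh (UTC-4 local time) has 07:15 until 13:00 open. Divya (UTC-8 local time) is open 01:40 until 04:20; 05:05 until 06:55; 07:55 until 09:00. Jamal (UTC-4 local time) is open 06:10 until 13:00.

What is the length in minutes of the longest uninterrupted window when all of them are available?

65

Tara in UTC: 11:30-12:40, 13:05-17:00.
Clara in UTC: 11:25-14:50, 16:10-17:00 (add 8h to convert from UTC-8).
Hamid in UTC: 09:35-14:10, 14:30-17:00 (add 2h to convert from UTC-2).
Farrukh in UTC: 11:15-17:00 (add 4h to convert from UTC-4).
Divya in UTC: 09:40-12:20, 13:05-14:55, 15:55-17:00 (add 8h to convert from UTC-8).
Jamal in UTC: 10:10-17:00 (add 4h to convert from UTC-4).
Tara ∩ Clara: 11:30-12:40, 13:05-14:50, 16:10-17:00.
Tara ∩ Clara ∩ Hamid: 11:30-12:40, 13:05-14:10, 14:30-14:50, 16:10-17:00.
Tara ∩ Clara ∩ Hamid ∩ Farrukh: 11:30-12:40, 13:05-14:10, 14:30-14:50, 16:10-17:00.
Tara ∩ Clara ∩ Hamid ∩ Farrukh ∩ Divya: 11:30-12:20, 13:05-14:10, 14:30-14:50, 16:10-17:00.
Tara ∩ Clara ∩ Hamid ∩ Farrukh ∩ Divya ∩ Jamal: 11:30-12:20, 13:05-14:10, 14:30-14:50, 16:10-17:00.
Those are the intersection windows.
The longest is 13:05-14:10 at 65 minutes.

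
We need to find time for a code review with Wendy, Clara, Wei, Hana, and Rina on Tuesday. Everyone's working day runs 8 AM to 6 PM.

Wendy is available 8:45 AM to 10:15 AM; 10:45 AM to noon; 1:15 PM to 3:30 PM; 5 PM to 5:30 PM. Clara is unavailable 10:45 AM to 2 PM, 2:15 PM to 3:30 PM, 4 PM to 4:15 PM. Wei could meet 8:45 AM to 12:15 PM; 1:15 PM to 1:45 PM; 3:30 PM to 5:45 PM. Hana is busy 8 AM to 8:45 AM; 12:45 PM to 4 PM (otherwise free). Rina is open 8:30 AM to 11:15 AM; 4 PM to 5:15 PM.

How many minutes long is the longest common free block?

Wendy free: 08:45-10:15, 10:45-12:00, 13:15-15:30, 17:00-17:30.
Clara free: 08:00-10:45, 14:00-14:15, 15:30-16:00, 16:15-18:00 (invert busy blocks within the working day).
Wei free: 08:45-12:15, 13:15-13:45, 15:30-17:45.
Hana free: 08:45-12:45, 16:00-18:00 (invert busy blocks within the working day).
Rina free: 08:30-11:15, 16:00-17:15.
Wendy ∩ Clara: 08:45-10:15, 14:00-14:15, 17:00-17:30.
Wendy ∩ Clara ∩ Wei: 08:45-10:15, 17:00-17:30.
Wendy ∩ Clara ∩ Wei ∩ Hana: 08:45-10:15, 17:00-17:30.
Wendy ∩ Clara ∩ Wei ∩ Hana ∩ Rina: 08:45-10:15, 17:00-17:15.
The longest is 08:45-10:15 at 90 minutes.

90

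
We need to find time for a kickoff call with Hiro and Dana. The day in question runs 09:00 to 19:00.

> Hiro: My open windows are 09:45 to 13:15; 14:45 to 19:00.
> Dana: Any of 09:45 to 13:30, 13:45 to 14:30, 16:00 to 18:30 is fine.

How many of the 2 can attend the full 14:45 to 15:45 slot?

Hiro can make the full 14:45-15:45 slot — that's 1.

1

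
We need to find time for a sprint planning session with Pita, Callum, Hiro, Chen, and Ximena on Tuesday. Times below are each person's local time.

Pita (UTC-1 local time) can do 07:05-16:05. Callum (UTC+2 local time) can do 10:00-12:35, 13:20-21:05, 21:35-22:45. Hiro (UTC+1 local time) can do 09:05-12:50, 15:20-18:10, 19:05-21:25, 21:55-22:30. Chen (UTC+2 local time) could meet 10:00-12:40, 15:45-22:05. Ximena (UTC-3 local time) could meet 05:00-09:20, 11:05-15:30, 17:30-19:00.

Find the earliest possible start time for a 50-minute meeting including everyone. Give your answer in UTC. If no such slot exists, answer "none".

08:05

Pita in UTC: 08:05-17:05 (add 1h to convert from UTC-1).
Callum in UTC: 08:00-10:35, 11:20-19:05, 19:35-20:45 (subtract 2h to convert from UTC+2).
Hiro in UTC: 08:05-11:50, 14:20-17:10, 18:05-20:25, 20:55-21:30 (subtract 1h to convert from UTC+1).
Chen in UTC: 08:00-10:40, 13:45-20:05 (subtract 2h to convert from UTC+2).
Ximena in UTC: 08:00-12:20, 14:05-18:30, 20:30-22:00 (add 3h to convert from UTC-3).
Pita ∩ Callum: 08:05-10:35, 11:20-17:05.
Pita ∩ Callum ∩ Hiro: 08:05-10:35, 11:20-11:50, 14:20-17:05.
Pita ∩ Callum ∩ Hiro ∩ Chen: 08:05-10:35, 14:20-17:05.
Pita ∩ Callum ∩ Hiro ∩ Chen ∩ Ximena: 08:05-10:35, 14:20-17:05.
The first common window of at least 50 minutes is 08:05-10:35, so the earliest start is 08:05.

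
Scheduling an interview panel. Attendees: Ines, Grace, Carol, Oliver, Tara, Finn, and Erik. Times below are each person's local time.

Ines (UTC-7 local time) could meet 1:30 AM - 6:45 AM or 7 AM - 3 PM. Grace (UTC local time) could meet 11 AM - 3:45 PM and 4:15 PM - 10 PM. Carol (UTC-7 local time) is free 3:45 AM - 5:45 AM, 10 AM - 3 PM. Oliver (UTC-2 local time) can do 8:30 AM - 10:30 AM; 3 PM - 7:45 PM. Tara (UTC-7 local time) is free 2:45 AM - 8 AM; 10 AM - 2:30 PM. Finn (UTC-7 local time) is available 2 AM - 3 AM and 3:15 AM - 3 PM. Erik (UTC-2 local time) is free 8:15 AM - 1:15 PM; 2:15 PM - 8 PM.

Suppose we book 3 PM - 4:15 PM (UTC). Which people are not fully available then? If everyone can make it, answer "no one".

Ines in UTC: 08:30-13:45, 14:00-22:00 (add 7h to convert from UTC-7).
Grace in UTC: 11:00-15:45, 16:15-22:00.
Carol in UTC: 10:45-12:45, 17:00-22:00 (add 7h to convert from UTC-7).
Oliver in UTC: 10:30-12:30, 17:00-21:45 (add 2h to convert from UTC-2).
Tara in UTC: 09:45-15:00, 17:00-21:30 (add 7h to convert from UTC-7).
Finn in UTC: 09:00-10:00, 10:15-22:00 (add 7h to convert from UTC-7).
Erik in UTC: 10:15-15:15, 16:15-22:00 (add 2h to convert from UTC-2).
Ines: free for 15:00-16:15. Grace: not fully free for 15:00-16:15. Carol: not fully free for 15:00-16:15. Oliver: not fully free for 15:00-16:15. Tara: not fully free for 15:00-16:15. Finn: free for 15:00-16:15. Erik: not fully free for 15:00-16:15.

Carol, Erik, Grace, Oliver, Tara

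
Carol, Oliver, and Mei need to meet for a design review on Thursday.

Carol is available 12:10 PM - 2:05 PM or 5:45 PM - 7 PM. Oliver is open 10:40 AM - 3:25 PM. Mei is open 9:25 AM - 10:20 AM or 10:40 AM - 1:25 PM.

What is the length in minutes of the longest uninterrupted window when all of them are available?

Carol ∩ Oliver: 12:10-14:05.
Carol ∩ Oliver ∩ Mei: 12:10-13:25.
The longest is 12:10-13:25 at 75 minutes.

75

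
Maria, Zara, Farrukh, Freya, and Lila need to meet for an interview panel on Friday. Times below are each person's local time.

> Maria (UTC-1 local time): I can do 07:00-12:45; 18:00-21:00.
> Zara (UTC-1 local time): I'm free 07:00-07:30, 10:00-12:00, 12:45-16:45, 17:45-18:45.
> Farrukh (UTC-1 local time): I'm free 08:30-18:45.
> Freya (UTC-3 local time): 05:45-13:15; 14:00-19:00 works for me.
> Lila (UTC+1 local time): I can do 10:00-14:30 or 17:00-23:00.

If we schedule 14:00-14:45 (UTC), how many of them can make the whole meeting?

Maria in UTC: 08:00-13:45, 19:00-22:00 (add 1h to convert from UTC-1).
Zara in UTC: 08:00-08:30, 11:00-13:00, 13:45-17:45, 18:45-19:45 (add 1h to convert from UTC-1).
Farrukh in UTC: 09:30-19:45 (add 1h to convert from UTC-1).
Freya in UTC: 08:45-16:15, 17:00-22:00 (add 3h to convert from UTC-3).
Lila in UTC: 09:00-13:30, 16:00-22:00 (subtract 1h to convert from UTC+1).
Zara, Farrukh, and Freya can make the full 14:00-14:45 slot — that's 3.

3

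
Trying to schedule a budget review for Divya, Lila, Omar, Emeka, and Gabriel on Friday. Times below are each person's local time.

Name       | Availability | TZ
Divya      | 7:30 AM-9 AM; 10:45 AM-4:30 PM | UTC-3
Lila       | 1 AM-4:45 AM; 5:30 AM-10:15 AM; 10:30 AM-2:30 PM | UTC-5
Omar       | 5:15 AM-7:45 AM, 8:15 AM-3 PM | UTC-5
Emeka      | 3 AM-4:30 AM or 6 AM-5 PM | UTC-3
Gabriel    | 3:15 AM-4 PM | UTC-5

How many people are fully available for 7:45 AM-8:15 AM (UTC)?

1

Divya in UTC: 10:30-12:00, 13:45-19:30 (add 3h to convert from UTC-3).
Lila in UTC: 06:00-09:45, 10:30-15:15, 15:30-19:30 (add 5h to convert from UTC-5).
Omar in UTC: 10:15-12:45, 13:15-20:00 (add 5h to convert from UTC-5).
Emeka in UTC: 06:00-07:30, 09:00-20:00 (add 3h to convert from UTC-3).
Gabriel in UTC: 08:15-21:00 (add 5h to convert from UTC-5).
Lila can make the full 07:45-08:15 slot — that's 1.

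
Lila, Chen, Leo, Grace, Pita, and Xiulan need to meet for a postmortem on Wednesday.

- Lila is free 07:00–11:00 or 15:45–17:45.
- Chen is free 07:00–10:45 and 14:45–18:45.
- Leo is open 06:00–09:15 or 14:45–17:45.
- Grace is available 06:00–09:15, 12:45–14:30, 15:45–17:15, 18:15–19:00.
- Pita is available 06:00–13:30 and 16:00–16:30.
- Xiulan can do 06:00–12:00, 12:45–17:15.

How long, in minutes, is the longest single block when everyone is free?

135

Lila ∩ Chen: 07:00-10:45, 15:45-17:45.
Lila ∩ Chen ∩ Leo: 07:00-09:15, 15:45-17:45.
Lila ∩ Chen ∩ Leo ∩ Grace: 07:00-09:15, 15:45-17:15.
Lila ∩ Chen ∩ Leo ∩ Grace ∩ Pita: 07:00-09:15, 16:00-16:30.
Lila ∩ Chen ∩ Leo ∩ Grace ∩ Pita ∩ Xiulan: 07:00-09:15, 16:00-16:30.
So the common availability across everyone is 07:00-09:15, 16:00-16:30.
The longest is 07:00-09:15 at 135 minutes.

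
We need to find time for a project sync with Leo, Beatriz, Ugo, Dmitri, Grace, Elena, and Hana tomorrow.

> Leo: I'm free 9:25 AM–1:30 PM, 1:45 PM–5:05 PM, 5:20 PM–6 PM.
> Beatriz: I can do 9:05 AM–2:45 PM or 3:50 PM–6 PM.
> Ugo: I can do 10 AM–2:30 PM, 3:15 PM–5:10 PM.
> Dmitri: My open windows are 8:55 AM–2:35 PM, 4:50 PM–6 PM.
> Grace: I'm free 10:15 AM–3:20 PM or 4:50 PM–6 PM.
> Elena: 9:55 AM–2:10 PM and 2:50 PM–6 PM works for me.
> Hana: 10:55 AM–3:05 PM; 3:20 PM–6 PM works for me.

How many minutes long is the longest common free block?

Leo ∩ Beatriz: 09:25-13:30, 13:45-14:45, 15:50-17:05, 17:20-18:00.
Leo ∩ Beatriz ∩ Ugo: 10:00-13:30, 13:45-14:30, 15:50-17:05.
Leo ∩ Beatriz ∩ Ugo ∩ Dmitri: 10:00-13:30, 13:45-14:30, 16:50-17:05.
Leo ∩ Beatriz ∩ Ugo ∩ Dmitri ∩ Grace: 10:15-13:30, 13:45-14:30, 16:50-17:05.
Leo ∩ Beatriz ∩ Ugo ∩ Dmitri ∩ Grace ∩ Elena: 10:15-13:30, 13:45-14:10, 16:50-17:05.
Leo ∩ Beatriz ∩ Ugo ∩ Dmitri ∩ Grace ∩ Elena ∩ Hana: 10:55-13:30, 13:45-14:10, 16:50-17:05.
So the common availability across everyone is 10:55-13:30, 13:45-14:10, 16:50-17:05.
The longest is 10:55-13:30 at 155 minutes.

155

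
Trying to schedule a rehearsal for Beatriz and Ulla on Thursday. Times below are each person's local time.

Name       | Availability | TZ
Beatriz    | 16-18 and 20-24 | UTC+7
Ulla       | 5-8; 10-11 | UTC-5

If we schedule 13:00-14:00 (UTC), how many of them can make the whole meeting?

Beatriz in UTC: 09:00-11:00, 13:00-17:00 (subtract 7h to convert from UTC+7).
Ulla in UTC: 10:00-13:00, 15:00-16:00 (add 5h to convert from UTC-5).
Beatriz can make the full 13:00-14:00 slot — that's 1.

1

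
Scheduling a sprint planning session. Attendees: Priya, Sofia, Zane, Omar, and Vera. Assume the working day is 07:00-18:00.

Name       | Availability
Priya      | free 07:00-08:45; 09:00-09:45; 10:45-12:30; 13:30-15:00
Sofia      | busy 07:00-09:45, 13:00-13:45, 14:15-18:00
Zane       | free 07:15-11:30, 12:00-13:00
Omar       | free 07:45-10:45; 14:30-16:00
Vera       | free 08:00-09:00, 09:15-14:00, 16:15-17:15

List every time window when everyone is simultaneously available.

Priya free: 07:00-08:45, 09:00-09:45, 10:45-12:30, 13:30-15:00.
Sofia free: 09:45-13:00, 13:45-14:15 (invert busy blocks within the working day).
Zane free: 07:15-11:30, 12:00-13:00.
Omar free: 07:45-10:45, 14:30-16:00.
Vera free: 08:00-09:00, 09:15-14:00, 16:15-17:15.
Priya ∩ Sofia: 10:45-12:30, 13:45-14:15.
Priya ∩ Sofia ∩ Zane: 10:45-11:30, 12:00-12:30.
Priya ∩ Sofia ∩ Zane ∩ Omar: ∅.
Priya ∩ Sofia ∩ Zane ∩ Omar ∩ Vera: ∅.
There is no time when everyone is free.

none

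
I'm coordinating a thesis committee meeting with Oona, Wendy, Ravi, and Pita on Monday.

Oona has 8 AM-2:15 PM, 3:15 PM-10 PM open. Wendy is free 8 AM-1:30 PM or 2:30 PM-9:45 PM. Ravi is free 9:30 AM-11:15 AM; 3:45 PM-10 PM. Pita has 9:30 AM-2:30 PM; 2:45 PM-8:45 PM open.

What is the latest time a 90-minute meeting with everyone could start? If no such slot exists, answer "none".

19:15

Oona ∩ Wendy: 08:00-13:30, 15:15-21:45.
Oona ∩ Wendy ∩ Ravi: 09:30-11:15, 15:45-21:45.
Oona ∩ Wendy ∩ Ravi ∩ Pita: 09:30-11:15, 15:45-20:45.
Those are the intersection windows.
The last common window of at least 90 minutes is 15:45-20:45; a 90-minute meeting can start as late as 19:15 and still end by 20:45.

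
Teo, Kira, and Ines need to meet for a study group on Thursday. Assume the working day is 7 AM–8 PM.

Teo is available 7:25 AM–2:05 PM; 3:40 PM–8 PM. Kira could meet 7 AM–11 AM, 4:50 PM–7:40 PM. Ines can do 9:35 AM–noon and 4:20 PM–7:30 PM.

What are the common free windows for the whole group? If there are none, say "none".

Teo ∩ Kira: 07:25-11:00, 16:50-19:40.
Teo ∩ Kira ∩ Ines: 09:35-11:00, 16:50-19:30.

09:35-11:00, 16:50-19:30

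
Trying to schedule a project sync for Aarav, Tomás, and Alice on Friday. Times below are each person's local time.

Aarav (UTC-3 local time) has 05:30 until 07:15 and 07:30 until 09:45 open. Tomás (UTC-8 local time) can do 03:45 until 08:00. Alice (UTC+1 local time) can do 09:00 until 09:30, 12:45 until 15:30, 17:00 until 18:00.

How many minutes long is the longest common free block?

60

Aarav in UTC: 08:30-10:15, 10:30-12:45 (add 3h to convert from UTC-3).
Tomás in UTC: 11:45-16:00 (add 8h to convert from UTC-8).
Alice in UTC: 08:00-08:30, 11:45-14:30, 16:00-17:00 (subtract 1h to convert from UTC+1).
Aarav ∩ Tomás: 11:45-12:45.
Aarav ∩ Tomás ∩ Alice: 11:45-12:45.
The longest is 11:45-12:45 at 60 minutes.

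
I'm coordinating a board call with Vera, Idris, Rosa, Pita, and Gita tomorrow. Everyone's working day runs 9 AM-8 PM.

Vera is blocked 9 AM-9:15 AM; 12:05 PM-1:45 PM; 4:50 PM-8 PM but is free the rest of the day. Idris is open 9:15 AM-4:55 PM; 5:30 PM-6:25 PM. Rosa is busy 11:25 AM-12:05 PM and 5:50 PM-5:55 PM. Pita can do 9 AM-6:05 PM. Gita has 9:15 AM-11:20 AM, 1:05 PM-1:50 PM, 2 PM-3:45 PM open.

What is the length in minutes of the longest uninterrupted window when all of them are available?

Vera free: 09:15-12:05, 13:45-16:50 (invert busy blocks within the working day).
Idris free: 09:15-16:55, 17:30-18:25.
Rosa free: 09:00-11:25, 12:05-17:50, 17:55-20:00 (invert busy blocks within the working day).
Pita free: 09:00-18:05.
Gita free: 09:15-11:20, 13:05-13:50, 14:00-15:45.
Vera ∩ Idris: 09:15-12:05, 13:45-16:50.
Vera ∩ Idris ∩ Rosa: 09:15-11:25, 13:45-16:50.
Vera ∩ Idris ∩ Rosa ∩ Pita: 09:15-11:25, 13:45-16:50.
Vera ∩ Idris ∩ Rosa ∩ Pita ∩ Gita: 09:15-11:20, 13:45-13:50, 14:00-15:45.
So the common availability across everyone is 09:15-11:20, 13:45-13:50, 14:00-15:45.
The longest is 09:15-11:20 at 125 minutes.

125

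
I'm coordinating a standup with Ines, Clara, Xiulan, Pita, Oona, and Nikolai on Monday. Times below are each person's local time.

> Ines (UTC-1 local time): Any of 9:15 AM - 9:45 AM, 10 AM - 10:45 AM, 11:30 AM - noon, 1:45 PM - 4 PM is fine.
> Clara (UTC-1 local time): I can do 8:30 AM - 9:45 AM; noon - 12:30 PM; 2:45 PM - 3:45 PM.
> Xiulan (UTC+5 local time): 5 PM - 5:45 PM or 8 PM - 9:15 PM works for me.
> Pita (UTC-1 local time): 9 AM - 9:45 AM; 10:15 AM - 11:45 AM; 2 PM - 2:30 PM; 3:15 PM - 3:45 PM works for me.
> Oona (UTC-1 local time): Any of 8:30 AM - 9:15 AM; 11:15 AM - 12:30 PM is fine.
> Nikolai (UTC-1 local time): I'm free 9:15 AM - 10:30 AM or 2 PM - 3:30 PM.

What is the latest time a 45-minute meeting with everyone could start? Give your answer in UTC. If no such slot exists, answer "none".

Ines in UTC: 10:15-10:45, 11:00-11:45, 12:30-13:00, 14:45-17:00 (add 1h to convert from UTC-1).
Clara in UTC: 09:30-10:45, 13:00-13:30, 15:45-16:45 (add 1h to convert from UTC-1).
Xiulan in UTC: 12:00-12:45, 15:00-16:15 (subtract 5h to convert from UTC+5).
Pita in UTC: 10:00-10:45, 11:15-12:45, 15:00-15:30, 16:15-16:45 (add 1h to convert from UTC-1).
Oona in UTC: 09:30-10:15, 12:15-13:30 (add 1h to convert from UTC-1).
Nikolai in UTC: 10:15-11:30, 15:00-16:30 (add 1h to convert from UTC-1).
Ines ∩ Clara: 10:15-10:45, 15:45-16:45.
Ines ∩ Clara ∩ Xiulan: 15:45-16:15.
Ines ∩ Clara ∩ Xiulan ∩ Pita: ∅.
Ines ∩ Clara ∩ Xiulan ∩ Pita ∩ Oona: ∅.
Ines ∩ Clara ∩ Xiulan ∩ Pita ∩ Oona ∩ Nikolai: ∅.
There is no time when everyone is free.
No common window is at least 45 minutes long.

none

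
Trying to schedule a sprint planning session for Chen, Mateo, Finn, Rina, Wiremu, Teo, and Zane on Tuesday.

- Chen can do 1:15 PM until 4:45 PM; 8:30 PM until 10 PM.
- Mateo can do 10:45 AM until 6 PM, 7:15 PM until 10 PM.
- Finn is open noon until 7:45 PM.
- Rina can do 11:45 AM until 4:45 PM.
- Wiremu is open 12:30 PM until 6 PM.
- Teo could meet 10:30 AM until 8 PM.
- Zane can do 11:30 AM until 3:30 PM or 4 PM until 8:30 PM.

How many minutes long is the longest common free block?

135

Chen ∩ Mateo: 13:15-16:45, 20:30-22:00.
Chen ∩ Mateo ∩ Finn: 13:15-16:45.
Chen ∩ Mateo ∩ Finn ∩ Rina: 13:15-16:45.
Chen ∩ Mateo ∩ Finn ∩ Rina ∩ Wiremu: 13:15-16:45.
Chen ∩ Mateo ∩ Finn ∩ Rina ∩ Wiremu ∩ Teo: 13:15-16:45.
Chen ∩ Mateo ∩ Finn ∩ Rina ∩ Wiremu ∩ Teo ∩ Zane: 13:15-15:30, 16:00-16:45.
The longest is 13:15-15:30 at 135 minutes.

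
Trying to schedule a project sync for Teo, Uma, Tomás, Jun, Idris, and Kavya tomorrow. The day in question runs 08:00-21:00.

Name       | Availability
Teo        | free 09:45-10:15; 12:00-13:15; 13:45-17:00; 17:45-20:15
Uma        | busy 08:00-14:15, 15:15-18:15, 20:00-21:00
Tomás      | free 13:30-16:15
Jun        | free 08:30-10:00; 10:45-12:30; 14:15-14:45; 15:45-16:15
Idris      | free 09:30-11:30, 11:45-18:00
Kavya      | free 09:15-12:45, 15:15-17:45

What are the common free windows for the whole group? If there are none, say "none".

Teo free: 09:45-10:15, 12:00-13:15, 13:45-17:00, 17:45-20:15.
Uma free: 14:15-15:15, 18:15-20:00 (invert busy blocks within the working day).
Tomás free: 13:30-16:15.
Jun free: 08:30-10:00, 10:45-12:30, 14:15-14:45, 15:45-16:15.
Idris free: 09:30-11:30, 11:45-18:00.
Kavya free: 09:15-12:45, 15:15-17:45.
Teo ∩ Uma: 14:15-15:15, 18:15-20:00.
Teo ∩ Uma ∩ Tomás: 14:15-15:15.
Teo ∩ Uma ∩ Tomás ∩ Jun: 14:15-14:45.
Teo ∩ Uma ∩ Tomás ∩ Jun ∩ Idris: 14:15-14:45.
Teo ∩ Uma ∩ Tomás ∩ Jun ∩ Idris ∩ Kavya: ∅.
There is no time when everyone is free.

none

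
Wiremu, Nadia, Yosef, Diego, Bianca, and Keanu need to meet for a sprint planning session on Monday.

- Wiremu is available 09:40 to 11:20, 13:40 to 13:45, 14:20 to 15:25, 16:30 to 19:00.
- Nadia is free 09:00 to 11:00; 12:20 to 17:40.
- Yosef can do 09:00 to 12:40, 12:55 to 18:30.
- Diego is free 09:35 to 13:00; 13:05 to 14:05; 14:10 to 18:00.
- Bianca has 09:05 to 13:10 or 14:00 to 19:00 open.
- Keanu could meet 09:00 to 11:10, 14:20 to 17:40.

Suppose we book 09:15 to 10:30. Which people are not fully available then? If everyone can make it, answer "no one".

Wiremu: not fully free for 09:15-10:30. Nadia: free for 09:15-10:30. Yosef: free for 09:15-10:30. Diego: not fully free for 09:15-10:30. Bianca: free for 09:15-10:30. Keanu: free for 09:15-10:30.

Diego, Wiremu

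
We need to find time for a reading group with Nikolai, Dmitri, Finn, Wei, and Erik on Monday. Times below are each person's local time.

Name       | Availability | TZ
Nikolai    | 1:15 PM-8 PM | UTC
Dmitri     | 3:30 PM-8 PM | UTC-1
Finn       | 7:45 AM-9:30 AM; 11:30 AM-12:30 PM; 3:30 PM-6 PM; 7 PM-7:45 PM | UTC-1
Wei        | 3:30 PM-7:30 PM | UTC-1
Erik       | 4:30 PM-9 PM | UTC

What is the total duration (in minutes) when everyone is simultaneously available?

150

Nikolai in UTC: 13:15-20:00.
Dmitri in UTC: 16:30-21:00 (add 1h to convert from UTC-1).
Finn in UTC: 08:45-10:30, 12:30-13:30, 16:30-19:00, 20:00-20:45 (add 1h to convert from UTC-1).
Wei in UTC: 16:30-20:30 (add 1h to convert from UTC-1).
Erik in UTC: 16:30-21:00.
Nikolai ∩ Dmitri: 16:30-20:00.
Nikolai ∩ Dmitri ∩ Finn: 16:30-19:00.
Nikolai ∩ Dmitri ∩ Finn ∩ Wei: 16:30-19:00.
Nikolai ∩ Dmitri ∩ Finn ∩ Wei ∩ Erik: 16:30-19:00.
That's a single block of 150 minutes.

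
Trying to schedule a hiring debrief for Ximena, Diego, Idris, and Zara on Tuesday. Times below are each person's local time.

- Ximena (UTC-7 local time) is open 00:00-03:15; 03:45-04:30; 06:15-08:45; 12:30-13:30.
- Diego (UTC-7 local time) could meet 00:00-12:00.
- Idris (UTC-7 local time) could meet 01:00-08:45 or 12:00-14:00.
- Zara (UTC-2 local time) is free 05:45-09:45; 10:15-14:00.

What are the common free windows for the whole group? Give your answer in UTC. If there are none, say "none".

08:00-10:15, 10:45-11:30, 13:15-15:45

Ximena in UTC: 07:00-10:15, 10:45-11:30, 13:15-15:45, 19:30-20:30 (add 7h to convert from UTC-7).
Diego in UTC: 07:00-19:00 (add 7h to convert from UTC-7).
Idris in UTC: 08:00-15:45, 19:00-21:00 (add 7h to convert from UTC-7).
Zara in UTC: 07:45-11:45, 12:15-16:00 (add 2h to convert from UTC-2).
Ximena ∩ Diego: 07:00-10:15, 10:45-11:30, 13:15-15:45.
Ximena ∩ Diego ∩ Idris: 08:00-10:15, 10:45-11:30, 13:15-15:45.
Ximena ∩ Diego ∩ Idris ∩ Zara: 08:00-10:15, 10:45-11:30, 13:15-15:45.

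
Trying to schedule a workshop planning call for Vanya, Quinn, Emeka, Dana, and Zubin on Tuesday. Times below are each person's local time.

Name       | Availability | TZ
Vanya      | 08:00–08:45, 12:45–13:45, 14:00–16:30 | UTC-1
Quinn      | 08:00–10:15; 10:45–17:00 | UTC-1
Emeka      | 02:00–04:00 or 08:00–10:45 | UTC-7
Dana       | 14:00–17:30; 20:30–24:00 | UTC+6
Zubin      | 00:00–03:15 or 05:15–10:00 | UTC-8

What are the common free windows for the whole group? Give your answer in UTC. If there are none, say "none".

09:00-09:45, 15:00-17:30

Vanya in UTC: 09:00-09:45, 13:45-14:45, 15:00-17:30 (add 1h to convert from UTC-1).
Quinn in UTC: 09:00-11:15, 11:45-18:00 (add 1h to convert from UTC-1).
Emeka in UTC: 09:00-11:00, 15:00-17:45 (add 7h to convert from UTC-7).
Dana in UTC: 08:00-11:30, 14:30-18:00 (subtract 6h to convert from UTC+6).
Zubin in UTC: 08:00-11:15, 13:15-18:00 (add 8h to convert from UTC-8).
Vanya ∩ Quinn: 09:00-09:45, 13:45-14:45, 15:00-17:30.
Vanya ∩ Quinn ∩ Emeka: 09:00-09:45, 15:00-17:30.
Vanya ∩ Quinn ∩ Emeka ∩ Dana: 09:00-09:45, 15:00-17:30.
Vanya ∩ Quinn ∩ Emeka ∩ Dana ∩ Zubin: 09:00-09:45, 15:00-17:30.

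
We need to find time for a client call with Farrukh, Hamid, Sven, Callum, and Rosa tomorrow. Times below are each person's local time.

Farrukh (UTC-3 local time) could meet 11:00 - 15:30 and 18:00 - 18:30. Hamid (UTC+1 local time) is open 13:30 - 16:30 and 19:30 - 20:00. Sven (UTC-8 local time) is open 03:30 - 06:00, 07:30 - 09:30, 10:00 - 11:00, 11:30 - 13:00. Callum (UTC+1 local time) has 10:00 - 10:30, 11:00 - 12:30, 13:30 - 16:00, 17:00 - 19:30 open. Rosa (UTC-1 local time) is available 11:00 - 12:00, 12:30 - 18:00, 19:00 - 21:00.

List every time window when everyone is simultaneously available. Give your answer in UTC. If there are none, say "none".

none

Farrukh in UTC: 14:00-18:30, 21:00-21:30 (add 3h to convert from UTC-3).
Hamid in UTC: 12:30-15:30, 18:30-19:00 (subtract 1h to convert from UTC+1).
Sven in UTC: 11:30-14:00, 15:30-17:30, 18:00-19:00, 19:30-21:00 (add 8h to convert from UTC-8).
Callum in UTC: 09:00-09:30, 10:00-11:30, 12:30-15:00, 16:00-18:30 (subtract 1h to convert from UTC+1).
Rosa in UTC: 12:00-13:00, 13:30-19:00, 20:00-22:00 (add 1h to convert from UTC-1).
Farrukh ∩ Hamid: 14:00-15:30.
Farrukh ∩ Hamid ∩ Sven: ∅.
Farrukh ∩ Hamid ∩ Sven ∩ Callum: ∅.
Farrukh ∩ Hamid ∩ Sven ∩ Callum ∩ Rosa: ∅.
There is no time when everyone is free.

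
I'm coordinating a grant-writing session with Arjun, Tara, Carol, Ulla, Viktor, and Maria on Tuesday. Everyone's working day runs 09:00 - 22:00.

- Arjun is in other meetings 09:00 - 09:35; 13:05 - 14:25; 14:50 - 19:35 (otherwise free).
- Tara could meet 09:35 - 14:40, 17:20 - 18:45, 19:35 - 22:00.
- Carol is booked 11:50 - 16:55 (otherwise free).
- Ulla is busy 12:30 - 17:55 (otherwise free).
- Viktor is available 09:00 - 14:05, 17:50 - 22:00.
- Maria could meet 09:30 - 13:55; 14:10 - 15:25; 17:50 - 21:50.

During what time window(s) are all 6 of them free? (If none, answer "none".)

Arjun free: 09:35-13:05, 14:25-14:50, 19:35-22:00 (invert busy blocks within the working day).
Tara free: 09:35-14:40, 17:20-18:45, 19:35-22:00.
Carol free: 09:00-11:50, 16:55-22:00 (invert busy blocks within the working day).
Ulla free: 09:00-12:30, 17:55-22:00 (invert busy blocks within the working day).
Viktor free: 09:00-14:05, 17:50-22:00.
Maria free: 09:30-13:55, 14:10-15:25, 17:50-21:50.
Arjun ∩ Tara: 09:35-13:05, 14:25-14:40, 19:35-22:00.
Arjun ∩ Tara ∩ Carol: 09:35-11:50, 19:35-22:00.
Arjun ∩ Tara ∩ Carol ∩ Ulla: 09:35-11:50, 19:35-22:00.
Arjun ∩ Tara ∩ Carol ∩ Ulla ∩ Viktor: 09:35-11:50, 19:35-22:00.
Arjun ∩ Tara ∩ Carol ∩ Ulla ∩ Viktor ∩ Maria: 09:35-11:50, 19:35-21:50.

09:35-11:50, 19:35-21:50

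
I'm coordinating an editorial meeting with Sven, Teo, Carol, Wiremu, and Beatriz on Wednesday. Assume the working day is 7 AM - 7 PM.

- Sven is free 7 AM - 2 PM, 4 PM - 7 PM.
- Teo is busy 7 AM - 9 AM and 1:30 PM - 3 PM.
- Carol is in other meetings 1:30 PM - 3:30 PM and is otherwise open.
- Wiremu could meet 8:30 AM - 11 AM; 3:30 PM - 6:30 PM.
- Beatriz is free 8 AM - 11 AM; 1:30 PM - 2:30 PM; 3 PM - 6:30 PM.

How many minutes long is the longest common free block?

Sven free: 07:00-14:00, 16:00-19:00.
Teo free: 09:00-13:30, 15:00-19:00 (invert busy blocks within the working day).
Carol free: 07:00-13:30, 15:30-19:00 (invert busy blocks within the working day).
Wiremu free: 08:30-11:00, 15:30-18:30.
Beatriz free: 08:00-11:00, 13:30-14:30, 15:00-18:30.
Sven ∩ Teo: 09:00-13:30, 16:00-19:00.
Sven ∩ Teo ∩ Carol: 09:00-13:30, 16:00-19:00.
Sven ∩ Teo ∩ Carol ∩ Wiremu: 09:00-11:00, 16:00-18:30.
Sven ∩ Teo ∩ Carol ∩ Wiremu ∩ Beatriz: 09:00-11:00, 16:00-18:30.
The longest is 16:00-18:30 at 150 minutes.

150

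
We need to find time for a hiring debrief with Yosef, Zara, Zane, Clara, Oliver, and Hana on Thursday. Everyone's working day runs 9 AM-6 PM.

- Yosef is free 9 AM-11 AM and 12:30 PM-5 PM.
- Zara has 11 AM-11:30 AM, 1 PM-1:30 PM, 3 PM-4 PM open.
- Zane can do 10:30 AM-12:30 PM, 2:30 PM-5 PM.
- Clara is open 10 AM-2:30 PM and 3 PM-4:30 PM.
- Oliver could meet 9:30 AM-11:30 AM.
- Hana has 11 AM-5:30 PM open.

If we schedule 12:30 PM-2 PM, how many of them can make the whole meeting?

Yosef, Clara, and Hana can make the full 12:30-14:00 slot — that's 3.

3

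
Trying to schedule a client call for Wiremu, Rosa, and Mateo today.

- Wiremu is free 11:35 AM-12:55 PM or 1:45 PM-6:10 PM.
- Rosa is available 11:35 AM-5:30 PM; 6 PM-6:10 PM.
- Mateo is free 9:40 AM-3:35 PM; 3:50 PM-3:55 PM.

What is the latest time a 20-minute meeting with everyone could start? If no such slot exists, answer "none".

15:15

Wiremu ∩ Rosa: 11:35-12:55, 13:45-17:30, 18:00-18:10.
Wiremu ∩ Rosa ∩ Mateo: 11:35-12:55, 13:45-15:35, 15:50-15:55.
So the common availability across everyone is 11:35-12:55, 13:45-15:35, 15:50-15:55.
The last common window of at least 20 minutes is 13:45-15:35; a 20-minute meeting can start as late as 15:15 and still end by 15:35.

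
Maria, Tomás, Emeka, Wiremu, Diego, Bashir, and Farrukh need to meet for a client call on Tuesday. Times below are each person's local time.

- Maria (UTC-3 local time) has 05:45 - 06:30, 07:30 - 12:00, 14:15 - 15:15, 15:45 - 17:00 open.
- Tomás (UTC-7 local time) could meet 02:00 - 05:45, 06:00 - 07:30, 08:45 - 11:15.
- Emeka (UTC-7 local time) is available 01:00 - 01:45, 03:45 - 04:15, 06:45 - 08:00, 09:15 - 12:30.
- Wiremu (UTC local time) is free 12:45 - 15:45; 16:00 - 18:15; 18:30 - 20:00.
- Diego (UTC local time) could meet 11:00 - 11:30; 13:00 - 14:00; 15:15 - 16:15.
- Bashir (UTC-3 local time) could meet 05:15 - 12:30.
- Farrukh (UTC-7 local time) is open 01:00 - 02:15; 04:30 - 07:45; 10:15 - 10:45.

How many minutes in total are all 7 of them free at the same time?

15

Maria in UTC: 08:45-09:30, 10:30-15:00, 17:15-18:15, 18:45-20:00 (add 3h to convert from UTC-3).
Tomás in UTC: 09:00-12:45, 13:00-14:30, 15:45-18:15 (add 7h to convert from UTC-7).
Emeka in UTC: 08:00-08:45, 10:45-11:15, 13:45-15:00, 16:15-19:30 (add 7h to convert from UTC-7).
Wiremu in UTC: 12:45-15:45, 16:00-18:15, 18:30-20:00.
Diego in UTC: 11:00-11:30, 13:00-14:00, 15:15-16:15.
Bashir in UTC: 08:15-15:30 (add 3h to convert from UTC-3).
Farrukh in UTC: 08:00-09:15, 11:30-14:45, 17:15-17:45 (add 7h to convert from UTC-7).
Maria ∩ Tomás: 09:00-09:30, 10:30-12:45, 13:00-14:30, 17:15-18:15.
Maria ∩ Tomás ∩ Emeka: 10:45-11:15, 13:45-14:30, 17:15-18:15.
Maria ∩ Tomás ∩ Emeka ∩ Wiremu: 13:45-14:30, 17:15-18:15.
Maria ∩ Tomás ∩ Emeka ∩ Wiremu ∩ Diego: 13:45-14:00.
Maria ∩ Tomás ∩ Emeka ∩ Wiremu ∩ Diego ∩ Bashir: 13:45-14:00.
Maria ∩ Tomás ∩ Emeka ∩ Wiremu ∩ Diego ∩ Bashir ∩ Farrukh: 13:45-14:00.
Those are the intersection windows.
That's a single block of 15 minutes.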